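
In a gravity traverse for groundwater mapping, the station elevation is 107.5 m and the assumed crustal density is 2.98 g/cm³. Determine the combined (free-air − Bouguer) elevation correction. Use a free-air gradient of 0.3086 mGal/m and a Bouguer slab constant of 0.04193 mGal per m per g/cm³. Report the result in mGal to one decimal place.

Combined gradient = 0.3086 − 0.04193 × 2.98 = 0.1836486 mGal/m
Combined elevation correction = 0.1836486 × 107.5 = 19.7 mGal

19.7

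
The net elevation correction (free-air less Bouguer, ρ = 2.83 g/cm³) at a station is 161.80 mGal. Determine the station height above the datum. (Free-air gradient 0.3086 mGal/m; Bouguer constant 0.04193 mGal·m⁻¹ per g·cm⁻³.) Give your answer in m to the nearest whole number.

852

Combined gradient = 0.3086 − 0.04193 × 2.83 = 0.1899381 mGal/m
h = 161.80 / 0.1899381 = 851.86 m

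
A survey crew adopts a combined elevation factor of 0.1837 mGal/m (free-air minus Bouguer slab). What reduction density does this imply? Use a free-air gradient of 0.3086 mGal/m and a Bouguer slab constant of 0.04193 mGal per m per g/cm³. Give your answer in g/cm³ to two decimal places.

2.98

0.1837 = 0.3086 − 0.04193 × ρ
ρ = (0.3086 − 0.1837) / 0.04193 = 2.98 g/cm³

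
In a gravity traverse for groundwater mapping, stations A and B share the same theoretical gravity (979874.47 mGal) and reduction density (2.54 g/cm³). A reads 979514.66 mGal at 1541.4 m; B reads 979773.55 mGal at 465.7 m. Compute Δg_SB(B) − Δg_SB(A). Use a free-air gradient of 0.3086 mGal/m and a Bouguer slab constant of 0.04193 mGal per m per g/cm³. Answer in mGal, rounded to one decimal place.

Δg_SB(A) = 979514.66 − 979874.47 + 0.3086×1541.4 − 0.04193×2.54×1541.4 = -48.30 mGal
Δg_SB(B) = 979773.55 − 979874.47 + 0.3086×465.7 − 0.04193×2.54×465.7 = -6.80 mGal
Difference = -6.80 − (-48.30) = 41.50 mGal

41.5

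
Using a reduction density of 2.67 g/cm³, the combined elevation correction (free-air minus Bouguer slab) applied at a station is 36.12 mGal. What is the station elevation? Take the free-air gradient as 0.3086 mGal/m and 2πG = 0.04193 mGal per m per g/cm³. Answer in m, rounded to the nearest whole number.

Combined gradient = 0.3086 − 0.04193 × 2.67 = 0.1966469 mGal/m
h = 36.12 / 0.1966469 = 183.68 m

184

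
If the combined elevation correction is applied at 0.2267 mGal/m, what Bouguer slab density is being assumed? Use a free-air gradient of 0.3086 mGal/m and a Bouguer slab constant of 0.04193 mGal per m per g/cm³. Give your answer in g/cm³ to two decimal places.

0.2267 = 0.3086 − 0.04193 × ρ
ρ = (0.3086 − 0.2267) / 0.04193 = 1.95 g/cm³

1.95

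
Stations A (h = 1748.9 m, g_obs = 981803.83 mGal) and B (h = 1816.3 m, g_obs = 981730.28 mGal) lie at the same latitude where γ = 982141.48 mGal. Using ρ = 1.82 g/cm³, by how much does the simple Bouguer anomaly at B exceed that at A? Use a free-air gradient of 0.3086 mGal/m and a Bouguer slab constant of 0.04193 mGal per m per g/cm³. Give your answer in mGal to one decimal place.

-57.9

Δg_SB(A) = 981803.83 − 982141.48 + 0.3086×1748.9 − 0.04193×1.82×1748.9 = 68.60 mGal
Δg_SB(B) = 981730.28 − 982141.48 + 0.3086×1816.3 − 0.04193×1.82×1816.3 = 10.70 mGal
Difference = 10.70 − (68.60) = -57.90 mGal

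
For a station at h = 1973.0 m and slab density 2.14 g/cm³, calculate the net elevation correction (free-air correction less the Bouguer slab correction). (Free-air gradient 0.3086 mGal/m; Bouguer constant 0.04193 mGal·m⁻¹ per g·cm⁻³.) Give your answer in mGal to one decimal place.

Combined gradient = 0.3086 − 0.04193 × 2.14 = 0.2188698 mGal/m
Combined elevation correction = 0.2188698 × 1973.0 = 431.8 mGal

431.8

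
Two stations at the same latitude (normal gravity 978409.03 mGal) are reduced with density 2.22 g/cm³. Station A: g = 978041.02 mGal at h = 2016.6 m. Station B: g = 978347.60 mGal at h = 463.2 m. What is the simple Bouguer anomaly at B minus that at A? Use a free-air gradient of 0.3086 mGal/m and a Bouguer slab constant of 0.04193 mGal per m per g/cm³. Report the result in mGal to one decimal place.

-28.2

Δg_SB(A) = 978041.02 − 978409.03 + 0.3086×2016.6 − 0.04193×2.22×2016.6 = 66.60 mGal
Δg_SB(B) = 978347.60 − 978409.03 + 0.3086×463.2 − 0.04193×2.22×463.2 = 38.40 mGal
Difference = 38.40 − (66.60) = -28.20 mGal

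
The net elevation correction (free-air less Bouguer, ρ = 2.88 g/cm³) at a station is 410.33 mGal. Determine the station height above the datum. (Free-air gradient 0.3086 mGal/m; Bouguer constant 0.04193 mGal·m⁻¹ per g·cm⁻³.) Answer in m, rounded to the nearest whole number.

2184

Combined gradient = 0.3086 − 0.04193 × 2.88 = 0.1878416 mGal/m
h = 410.33 / 0.1878416 = 2184.45 m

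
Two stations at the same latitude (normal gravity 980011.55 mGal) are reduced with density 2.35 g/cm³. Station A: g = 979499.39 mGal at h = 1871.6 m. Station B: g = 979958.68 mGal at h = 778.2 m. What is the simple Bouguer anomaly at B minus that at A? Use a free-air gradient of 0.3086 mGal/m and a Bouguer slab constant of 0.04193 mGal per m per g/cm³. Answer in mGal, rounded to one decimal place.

Δg_SB(A) = 979499.39 − 980011.55 + 0.3086×1871.6 − 0.04193×2.35×1871.6 = -119.00 mGal
Δg_SB(B) = 979958.68 − 980011.55 + 0.3086×778.2 − 0.04193×2.35×778.2 = 110.60 mGal
Difference = 110.60 − (-119.00) = 229.60 mGal

229.6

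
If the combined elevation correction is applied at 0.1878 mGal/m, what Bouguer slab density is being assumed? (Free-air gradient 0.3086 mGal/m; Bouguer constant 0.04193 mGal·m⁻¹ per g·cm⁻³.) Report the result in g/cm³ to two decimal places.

2.88

0.1878 = 0.3086 − 0.04193 × ρ
ρ = (0.3086 − 0.1878) / 0.04193 = 2.88 g/cm³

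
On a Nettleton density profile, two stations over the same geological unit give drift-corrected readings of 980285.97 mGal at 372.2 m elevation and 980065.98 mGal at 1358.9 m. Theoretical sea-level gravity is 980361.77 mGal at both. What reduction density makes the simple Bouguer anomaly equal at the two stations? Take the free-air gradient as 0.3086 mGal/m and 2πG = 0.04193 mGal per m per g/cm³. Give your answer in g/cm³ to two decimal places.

Δg_obs = 980065.98 − 980285.97 = -219.99 mGal over Δh = 1358.9 − 372.2 = 986.7 m
Equal Bouguer anomalies ⇒ Δg_obs + (0.3086 − 0.04193ρ)·Δh = 0
0.3086 − 0.04193ρ = −Δg_obs/Δh = 0.22296
ρ = (0.3086 − 0.22296) / 0.04193 = 2.04 g/cm³

2.04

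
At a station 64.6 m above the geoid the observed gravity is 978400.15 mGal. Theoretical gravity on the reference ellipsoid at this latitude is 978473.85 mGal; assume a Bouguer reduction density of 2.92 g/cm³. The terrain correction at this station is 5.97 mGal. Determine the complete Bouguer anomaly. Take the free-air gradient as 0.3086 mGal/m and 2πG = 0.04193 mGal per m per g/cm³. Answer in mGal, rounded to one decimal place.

-55.7

Free-air correction = 0.3086 × 64.6 = 19.94 mGal
Free-air anomaly = 978400.15 − 978473.85 + (19.94) = -53.76 mGal
Bouguer slab correction = 0.04193 × 2.92 × 64.6 = 7.91 mGal
Simple Bouguer anomaly = -53.76 − (7.91) = -61.67 mGal
Complete Bouguer anomaly = -61.67 + 5.97 = -55.70 mGal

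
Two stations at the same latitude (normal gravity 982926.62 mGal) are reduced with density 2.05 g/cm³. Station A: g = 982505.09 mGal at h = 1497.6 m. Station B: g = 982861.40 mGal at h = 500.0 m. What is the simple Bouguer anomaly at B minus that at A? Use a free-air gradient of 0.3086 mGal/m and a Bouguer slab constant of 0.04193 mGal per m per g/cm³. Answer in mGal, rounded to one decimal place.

Δg_SB(A) = 982505.09 − 982926.62 + 0.3086×1497.6 − 0.04193×2.05×1497.6 = -88.10 mGal
Δg_SB(B) = 982861.40 − 982926.62 + 0.3086×500.0 − 0.04193×2.05×500.0 = 46.10 mGal
Difference = 46.10 − (-88.10) = 134.20 mGal

134.2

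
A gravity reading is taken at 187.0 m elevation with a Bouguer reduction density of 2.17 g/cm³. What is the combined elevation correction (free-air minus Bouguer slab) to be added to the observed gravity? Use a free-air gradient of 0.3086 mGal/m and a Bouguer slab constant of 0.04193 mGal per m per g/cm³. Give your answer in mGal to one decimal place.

Combined gradient = 0.3086 − 0.04193 × 2.17 = 0.2176119 mGal/m
Combined elevation correction = 0.2176119 × 187.0 = 40.7 mGal

40.7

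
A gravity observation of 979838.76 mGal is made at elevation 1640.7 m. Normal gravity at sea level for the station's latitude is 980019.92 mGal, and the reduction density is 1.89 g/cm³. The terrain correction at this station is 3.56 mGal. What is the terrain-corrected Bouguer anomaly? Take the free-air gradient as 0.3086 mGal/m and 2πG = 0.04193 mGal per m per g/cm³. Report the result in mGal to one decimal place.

Free-air correction = 0.3086 × 1640.7 = 506.32 mGal
Free-air anomaly = 979838.76 − 980019.92 + (506.32) = 325.16 mGal
Bouguer slab correction = 0.04193 × 1.89 × 1640.7 = 130.02 mGal
Simple Bouguer anomaly = 325.16 − (130.02) = 195.14 mGal
Complete Bouguer anomaly = 195.14 + 3.56 = 198.70 mGal

198.7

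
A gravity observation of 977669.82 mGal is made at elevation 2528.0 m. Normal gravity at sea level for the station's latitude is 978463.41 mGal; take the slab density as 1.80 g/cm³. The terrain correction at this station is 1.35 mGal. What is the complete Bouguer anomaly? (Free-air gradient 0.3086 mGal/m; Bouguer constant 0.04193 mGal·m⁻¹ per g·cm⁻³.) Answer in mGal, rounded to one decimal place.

Free-air correction = 0.3086 × 2528.0 = 780.14 mGal
Free-air anomaly = 977669.82 − 978463.41 + (780.14) = -13.45 mGal
Bouguer slab correction = 0.04193 × 1.80 × 2528.0 = 190.80 mGal
Simple Bouguer anomaly = -13.45 − (190.80) = -204.25 mGal
Complete Bouguer anomaly = -204.25 + 1.35 = -202.90 mGal

-202.9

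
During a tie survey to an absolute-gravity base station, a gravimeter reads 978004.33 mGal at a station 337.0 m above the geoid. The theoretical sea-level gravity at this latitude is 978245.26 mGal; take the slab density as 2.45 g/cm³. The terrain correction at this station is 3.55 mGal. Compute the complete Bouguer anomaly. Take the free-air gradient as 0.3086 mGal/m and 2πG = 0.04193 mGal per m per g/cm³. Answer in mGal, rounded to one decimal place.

-168.0

Free-air correction = 0.3086 × 337.0 = 104.00 mGal
Free-air anomaly = 978004.33 − 978245.26 + (104.00) = -136.93 mGal
Bouguer slab correction = 0.04193 × 2.45 × 337.0 = 34.62 mGal
Simple Bouguer anomaly = -136.93 − (34.62) = -171.55 mGal
Complete Bouguer anomaly = -171.55 + 3.55 = -168.00 mGal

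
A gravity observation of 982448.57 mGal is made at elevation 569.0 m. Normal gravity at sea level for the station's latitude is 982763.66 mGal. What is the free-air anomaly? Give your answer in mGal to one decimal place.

Free-air correction = 0.3086 × 569.0 = 175.59 mGal
Free-air anomaly = 982448.57 − 982763.66 + (175.59) = -139.50 mGal

-139.5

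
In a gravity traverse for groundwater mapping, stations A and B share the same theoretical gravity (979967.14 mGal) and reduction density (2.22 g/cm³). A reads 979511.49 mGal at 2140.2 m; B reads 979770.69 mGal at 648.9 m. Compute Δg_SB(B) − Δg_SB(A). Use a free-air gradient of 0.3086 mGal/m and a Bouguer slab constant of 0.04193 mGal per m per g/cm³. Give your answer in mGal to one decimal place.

-62.2

Δg_SB(A) = 979511.49 − 979967.14 + 0.3086×2140.2 − 0.04193×2.22×2140.2 = 5.60 mGal
Δg_SB(B) = 979770.69 − 979967.14 + 0.3086×648.9 − 0.04193×2.22×648.9 = -56.60 mGal
Difference = -56.60 − (5.60) = -62.20 mGal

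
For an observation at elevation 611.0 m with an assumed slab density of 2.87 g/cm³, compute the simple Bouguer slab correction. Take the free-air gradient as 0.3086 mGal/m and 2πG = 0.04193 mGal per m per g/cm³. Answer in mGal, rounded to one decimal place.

73.5

Bouguer slab correction = 0.04193 × 2.87 × 611.0 = 73.5 mGal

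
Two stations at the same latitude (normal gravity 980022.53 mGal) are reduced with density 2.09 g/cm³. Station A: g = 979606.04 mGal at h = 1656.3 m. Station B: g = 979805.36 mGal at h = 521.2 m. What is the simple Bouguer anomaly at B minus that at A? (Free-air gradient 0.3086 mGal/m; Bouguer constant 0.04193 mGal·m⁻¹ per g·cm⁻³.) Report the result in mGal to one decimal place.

-51.5

Δg_SB(A) = 979606.04 − 980022.53 + 0.3086×1656.3 − 0.04193×2.09×1656.3 = -50.50 mGal
Δg_SB(B) = 979805.36 − 980022.53 + 0.3086×521.2 − 0.04193×2.09×521.2 = -102.00 mGal
Difference = -102.00 − (-50.50) = -51.50 mGal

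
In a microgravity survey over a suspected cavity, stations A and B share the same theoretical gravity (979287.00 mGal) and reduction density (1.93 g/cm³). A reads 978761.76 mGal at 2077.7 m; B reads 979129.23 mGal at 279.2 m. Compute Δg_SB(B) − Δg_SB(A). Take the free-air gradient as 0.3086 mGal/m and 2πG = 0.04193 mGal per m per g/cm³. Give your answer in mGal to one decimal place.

Δg_SB(A) = 978761.76 − 979287.00 + 0.3086×2077.7 − 0.04193×1.93×2077.7 = -52.20 mGal
Δg_SB(B) = 979129.23 − 979287.00 + 0.3086×279.2 − 0.04193×1.93×279.2 = -94.20 mGal
Difference = -94.20 − (-52.20) = -42.00 mGal

-42.0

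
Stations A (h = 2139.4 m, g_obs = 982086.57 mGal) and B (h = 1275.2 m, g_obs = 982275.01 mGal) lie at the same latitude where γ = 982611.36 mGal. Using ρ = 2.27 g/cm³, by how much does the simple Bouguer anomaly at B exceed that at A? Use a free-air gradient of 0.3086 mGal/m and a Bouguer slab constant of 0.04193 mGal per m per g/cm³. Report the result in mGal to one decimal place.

4.0

Δg_SB(A) = 982086.57 − 982611.36 + 0.3086×2139.4 − 0.04193×2.27×2139.4 = -68.20 mGal
Δg_SB(B) = 982275.01 − 982611.36 + 0.3086×1275.2 − 0.04193×2.27×1275.2 = -64.20 mGal
Difference = -64.20 − (-68.20) = 4.00 mGal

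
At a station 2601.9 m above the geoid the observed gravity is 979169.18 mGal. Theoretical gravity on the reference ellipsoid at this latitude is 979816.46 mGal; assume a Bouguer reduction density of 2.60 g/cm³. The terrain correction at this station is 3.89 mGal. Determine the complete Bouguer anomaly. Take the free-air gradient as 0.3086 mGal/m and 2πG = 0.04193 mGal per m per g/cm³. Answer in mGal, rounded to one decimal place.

-124.1

Free-air correction = 0.3086 × 2601.9 = 802.95 mGal
Free-air anomaly = 979169.18 − 979816.46 + (802.95) = 155.67 mGal
Bouguer slab correction = 0.04193 × 2.60 × 2601.9 = 283.65 mGal
Simple Bouguer anomaly = 155.67 − (283.65) = -127.98 mGal
Complete Bouguer anomaly = -127.98 + 3.89 = -124.09 mGal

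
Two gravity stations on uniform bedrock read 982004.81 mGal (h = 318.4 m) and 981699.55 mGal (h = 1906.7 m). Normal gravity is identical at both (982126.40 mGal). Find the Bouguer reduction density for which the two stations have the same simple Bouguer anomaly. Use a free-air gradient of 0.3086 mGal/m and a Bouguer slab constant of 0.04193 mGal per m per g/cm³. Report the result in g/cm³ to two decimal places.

2.78

Δg_obs = 981699.55 − 982004.81 = -305.26 mGal over Δh = 1906.7 − 318.4 = 1588.3 m
Equal Bouguer anomalies ⇒ Δg_obs + (0.3086 − 0.04193ρ)·Δh = 0
0.3086 − 0.04193ρ = −Δg_obs/Δh = 0.19219
ρ = (0.3086 − 0.19219) / 0.04193 = 2.78 g/cm³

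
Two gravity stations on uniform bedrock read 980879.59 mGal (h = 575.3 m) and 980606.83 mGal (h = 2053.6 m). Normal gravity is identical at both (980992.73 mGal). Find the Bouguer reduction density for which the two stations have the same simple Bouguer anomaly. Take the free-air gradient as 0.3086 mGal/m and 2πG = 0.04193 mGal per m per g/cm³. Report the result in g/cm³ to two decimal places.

2.96

Δg_obs = 980606.83 − 980879.59 = -272.76 mGal over Δh = 2053.6 − 575.3 = 1478.3 m
Equal Bouguer anomalies ⇒ Δg_obs + (0.3086 − 0.04193ρ)·Δh = 0
0.3086 − 0.04193ρ = −Δg_obs/Δh = 0.18451
ρ = (0.3086 − 0.18451) / 0.04193 = 2.96 g/cm³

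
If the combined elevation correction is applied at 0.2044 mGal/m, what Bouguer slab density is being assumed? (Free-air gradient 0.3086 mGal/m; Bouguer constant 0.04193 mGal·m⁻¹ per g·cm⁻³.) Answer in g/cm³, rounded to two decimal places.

0.2044 = 0.3086 − 0.04193 × ρ
ρ = (0.3086 − 0.2044) / 0.04193 = 2.49 g/cm³

2.49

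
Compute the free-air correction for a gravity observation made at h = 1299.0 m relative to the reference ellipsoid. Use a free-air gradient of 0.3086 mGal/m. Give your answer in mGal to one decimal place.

Free-air correction = 0.3086 × 1299.0 = 400.9 mGal

400.9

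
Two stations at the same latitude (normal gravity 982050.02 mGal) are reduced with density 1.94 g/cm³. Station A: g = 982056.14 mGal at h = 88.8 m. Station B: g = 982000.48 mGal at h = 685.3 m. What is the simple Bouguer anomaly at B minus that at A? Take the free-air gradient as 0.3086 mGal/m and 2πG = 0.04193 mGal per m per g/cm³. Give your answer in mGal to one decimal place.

79.9

Δg_SB(A) = 982056.14 − 982050.02 + 0.3086×88.8 − 0.04193×1.94×88.8 = 26.30 mGal
Δg_SB(B) = 982000.48 − 982050.02 + 0.3086×685.3 − 0.04193×1.94×685.3 = 106.20 mGal
Difference = 106.20 − (26.30) = 79.90 mGal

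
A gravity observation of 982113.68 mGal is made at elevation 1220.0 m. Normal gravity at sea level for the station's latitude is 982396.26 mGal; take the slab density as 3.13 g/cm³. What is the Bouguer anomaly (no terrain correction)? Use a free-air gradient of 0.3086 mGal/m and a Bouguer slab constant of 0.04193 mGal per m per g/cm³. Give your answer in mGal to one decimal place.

Free-air correction = 0.3086 × 1220.0 = 376.49 mGal
Free-air anomaly = 982113.68 − 982396.26 + (376.49) = 93.91 mGal
Bouguer slab correction = 0.04193 × 3.13 × 1220.0 = 160.11 mGal
Simple Bouguer anomaly = 93.91 − (160.11) = -66.20 mGal

-66.2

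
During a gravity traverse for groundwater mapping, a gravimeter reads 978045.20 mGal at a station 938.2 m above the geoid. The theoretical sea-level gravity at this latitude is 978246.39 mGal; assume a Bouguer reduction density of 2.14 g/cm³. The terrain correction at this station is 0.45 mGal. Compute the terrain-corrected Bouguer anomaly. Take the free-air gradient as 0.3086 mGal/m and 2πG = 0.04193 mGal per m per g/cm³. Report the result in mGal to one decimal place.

Free-air correction = 0.3086 × 938.2 = 289.53 mGal
Free-air anomaly = 978045.20 − 978246.39 + (289.53) = 88.34 mGal
Bouguer slab correction = 0.04193 × 2.14 × 938.2 = 84.18 mGal
Simple Bouguer anomaly = 88.34 − (84.18) = 4.16 mGal
Complete Bouguer anomaly = 4.16 + 0.45 = 4.61 mGal

4.6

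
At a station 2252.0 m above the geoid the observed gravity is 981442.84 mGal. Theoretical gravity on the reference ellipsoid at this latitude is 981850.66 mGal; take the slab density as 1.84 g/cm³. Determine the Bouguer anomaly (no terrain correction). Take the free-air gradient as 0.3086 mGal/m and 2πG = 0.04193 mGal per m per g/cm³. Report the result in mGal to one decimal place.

Free-air correction = 0.3086 × 2252.0 = 694.97 mGal
Free-air anomaly = 981442.84 − 981850.66 + (694.97) = 287.15 mGal
Bouguer slab correction = 0.04193 × 1.84 × 2252.0 = 173.74 mGal
Simple Bouguer anomaly = 287.15 − (173.74) = 113.41 mGal

113.4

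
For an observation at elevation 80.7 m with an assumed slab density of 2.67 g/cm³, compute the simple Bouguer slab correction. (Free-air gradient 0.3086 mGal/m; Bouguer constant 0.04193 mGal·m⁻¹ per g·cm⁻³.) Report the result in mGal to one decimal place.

Bouguer slab correction = 0.04193 × 2.67 × 80.7 = 9.0 mGal

9.0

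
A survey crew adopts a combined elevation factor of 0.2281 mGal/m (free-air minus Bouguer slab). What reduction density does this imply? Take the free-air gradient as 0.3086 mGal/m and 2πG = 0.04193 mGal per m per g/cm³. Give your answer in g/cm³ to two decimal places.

0.2281 = 0.3086 − 0.04193 × ρ
ρ = (0.3086 − 0.2281) / 0.04193 = 1.92 g/cm³

1.92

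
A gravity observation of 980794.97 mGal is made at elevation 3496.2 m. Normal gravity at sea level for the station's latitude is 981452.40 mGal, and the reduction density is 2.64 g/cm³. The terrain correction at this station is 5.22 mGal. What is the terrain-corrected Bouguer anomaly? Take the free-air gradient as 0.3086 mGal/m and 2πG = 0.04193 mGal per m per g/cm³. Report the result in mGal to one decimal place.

Free-air correction = 0.3086 × 3496.2 = 1078.93 mGal
Free-air anomaly = 980794.97 − 981452.40 + (1078.93) = 421.50 mGal
Bouguer slab correction = 0.04193 × 2.64 × 3496.2 = 387.01 mGal
Simple Bouguer anomaly = 421.50 − (387.01) = 34.49 mGal
Complete Bouguer anomaly = 34.49 + 5.22 = 39.71 mGal

39.7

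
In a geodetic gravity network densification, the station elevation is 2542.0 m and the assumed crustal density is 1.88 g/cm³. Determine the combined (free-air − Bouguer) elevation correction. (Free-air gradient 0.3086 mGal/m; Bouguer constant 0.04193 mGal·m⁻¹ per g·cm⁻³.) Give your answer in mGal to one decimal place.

584.1

Combined gradient = 0.3086 − 0.04193 × 1.88 = 0.2297716 mGal/m
Combined elevation correction = 0.2297716 × 2542.0 = 584.1 mGal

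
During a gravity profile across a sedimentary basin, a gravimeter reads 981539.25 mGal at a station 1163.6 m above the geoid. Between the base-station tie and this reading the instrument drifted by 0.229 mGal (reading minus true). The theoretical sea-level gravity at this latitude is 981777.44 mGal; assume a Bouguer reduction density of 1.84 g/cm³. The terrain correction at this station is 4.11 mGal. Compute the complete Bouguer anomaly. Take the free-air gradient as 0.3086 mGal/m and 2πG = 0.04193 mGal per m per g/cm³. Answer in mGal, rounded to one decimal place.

Drift-corrected reading = 981539.25 − (0.229) = 981539.021 mGal
Free-air correction = 0.3086 × 1163.6 = 359.09 mGal
Free-air anomaly = 981539.021 − 981777.44 + (359.09) = 120.671 mGal
Bouguer slab correction = 0.04193 × 1.84 × 1163.6 = 89.77 mGal
Simple Bouguer anomaly = 120.671 − (89.77) = 30.901 mGal
Complete Bouguer anomaly = 30.901 + 4.11 = 35.011 mGal

35.0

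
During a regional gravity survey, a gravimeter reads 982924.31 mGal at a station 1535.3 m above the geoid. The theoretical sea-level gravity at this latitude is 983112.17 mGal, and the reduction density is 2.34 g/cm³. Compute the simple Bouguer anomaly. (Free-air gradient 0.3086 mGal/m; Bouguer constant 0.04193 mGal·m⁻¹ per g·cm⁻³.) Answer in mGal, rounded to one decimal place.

Free-air correction = 0.3086 × 1535.3 = 473.79 mGal
Free-air anomaly = 982924.31 − 983112.17 + (473.79) = 285.93 mGal
Bouguer slab correction = 0.04193 × 2.34 × 1535.3 = 150.64 mGal
Simple Bouguer anomaly = 285.93 − (150.64) = 135.29 mGal

135.3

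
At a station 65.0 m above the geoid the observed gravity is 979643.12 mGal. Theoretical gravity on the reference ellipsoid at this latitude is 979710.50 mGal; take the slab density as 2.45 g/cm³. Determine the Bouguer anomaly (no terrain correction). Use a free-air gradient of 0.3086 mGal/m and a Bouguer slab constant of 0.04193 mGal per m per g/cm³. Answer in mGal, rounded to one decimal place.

Free-air correction = 0.3086 × 65.0 = 20.06 mGal
Free-air anomaly = 979643.12 − 979710.50 + (20.06) = -47.32 mGal
Bouguer slab correction = 0.04193 × 2.45 × 65.0 = 6.68 mGal
Simple Bouguer anomaly = -47.32 − (6.68) = -54.00 mGal

-54.0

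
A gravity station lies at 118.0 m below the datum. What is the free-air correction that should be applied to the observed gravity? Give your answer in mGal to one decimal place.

Free-air correction = 0.3086 × -118.0 = -36.4 mGal

-36.4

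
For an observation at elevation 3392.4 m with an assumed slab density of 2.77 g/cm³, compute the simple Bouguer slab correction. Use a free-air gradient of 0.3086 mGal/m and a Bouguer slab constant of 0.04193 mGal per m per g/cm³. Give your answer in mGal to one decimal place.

Bouguer slab correction = 0.04193 × 2.77 × 3392.4 = 394.0 mGal

394.0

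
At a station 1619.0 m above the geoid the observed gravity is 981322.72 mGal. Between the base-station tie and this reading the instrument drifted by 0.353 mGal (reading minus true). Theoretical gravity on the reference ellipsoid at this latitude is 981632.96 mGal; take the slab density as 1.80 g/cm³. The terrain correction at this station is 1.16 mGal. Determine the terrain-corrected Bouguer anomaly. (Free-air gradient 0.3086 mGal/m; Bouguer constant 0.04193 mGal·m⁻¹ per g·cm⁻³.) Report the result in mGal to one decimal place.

68.0

Drift-corrected reading = 981322.72 − (0.353) = 981322.367 mGal
Free-air correction = 0.3086 × 1619.0 = 499.62 mGal
Free-air anomaly = 981322.367 − 981632.96 + (499.62) = 189.027 mGal
Bouguer slab correction = 0.04193 × 1.80 × 1619.0 = 122.19 mGal
Simple Bouguer anomaly = 189.027 − (122.19) = 66.837 mGal
Complete Bouguer anomaly = 66.837 + 1.16 = 67.997 mGal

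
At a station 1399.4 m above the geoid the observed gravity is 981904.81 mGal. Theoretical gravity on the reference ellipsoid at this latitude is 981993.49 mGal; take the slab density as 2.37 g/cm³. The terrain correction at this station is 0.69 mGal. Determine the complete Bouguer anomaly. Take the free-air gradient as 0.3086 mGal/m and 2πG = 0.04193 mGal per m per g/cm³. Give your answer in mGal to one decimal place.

204.8

Free-air correction = 0.3086 × 1399.4 = 431.85 mGal
Free-air anomaly = 981904.81 − 981993.49 + (431.85) = 343.17 mGal
Bouguer slab correction = 0.04193 × 2.37 × 1399.4 = 139.06 mGal
Simple Bouguer anomaly = 343.17 − (139.06) = 204.11 mGal
Complete Bouguer anomaly = 204.11 + 0.69 = 204.80 mGal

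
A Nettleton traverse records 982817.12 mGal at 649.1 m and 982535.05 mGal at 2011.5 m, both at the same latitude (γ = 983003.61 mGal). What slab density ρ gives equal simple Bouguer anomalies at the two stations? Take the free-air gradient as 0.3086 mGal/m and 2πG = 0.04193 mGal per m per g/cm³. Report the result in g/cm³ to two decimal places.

2.42

Δg_obs = 982535.05 − 982817.12 = -282.07 mGal over Δh = 2011.5 − 649.1 = 1362.4 m
Equal Bouguer anomalies ⇒ Δg_obs + (0.3086 − 0.04193ρ)·Δh = 0
0.3086 − 0.04193ρ = −Δg_obs/Δh = 0.20704
ρ = (0.3086 − 0.20704) / 0.04193 = 2.42 g/cm³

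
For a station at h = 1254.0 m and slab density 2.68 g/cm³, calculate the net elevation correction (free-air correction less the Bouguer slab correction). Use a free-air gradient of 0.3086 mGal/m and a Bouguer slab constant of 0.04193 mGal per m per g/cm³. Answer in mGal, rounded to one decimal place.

246.1

Combined gradient = 0.3086 − 0.04193 × 2.68 = 0.1962276 mGal/m
Combined elevation correction = 0.1962276 × 1254.0 = 246.1 mGal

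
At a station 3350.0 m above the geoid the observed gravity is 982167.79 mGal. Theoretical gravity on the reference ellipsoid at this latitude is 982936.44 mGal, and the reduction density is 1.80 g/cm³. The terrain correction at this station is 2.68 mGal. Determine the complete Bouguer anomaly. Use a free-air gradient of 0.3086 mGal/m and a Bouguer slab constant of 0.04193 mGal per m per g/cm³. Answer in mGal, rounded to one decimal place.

Free-air correction = 0.3086 × 3350.0 = 1033.81 mGal
Free-air anomaly = 982167.79 − 982936.44 + (1033.81) = 265.16 mGal
Bouguer slab correction = 0.04193 × 1.80 × 3350.0 = 252.84 mGal
Simple Bouguer anomaly = 265.16 − (252.84) = 12.32 mGal
Complete Bouguer anomaly = 12.32 + 2.68 = 15.00 mGal

15.0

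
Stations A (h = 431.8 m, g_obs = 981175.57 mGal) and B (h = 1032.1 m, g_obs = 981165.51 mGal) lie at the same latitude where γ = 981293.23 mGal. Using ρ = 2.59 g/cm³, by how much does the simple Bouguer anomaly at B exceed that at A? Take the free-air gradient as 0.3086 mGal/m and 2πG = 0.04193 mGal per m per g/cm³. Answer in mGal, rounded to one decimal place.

Δg_SB(A) = 981175.57 − 981293.23 + 0.3086×431.8 − 0.04193×2.59×431.8 = -31.30 mGal
Δg_SB(B) = 981165.51 − 981293.23 + 0.3086×1032.1 − 0.04193×2.59×1032.1 = 78.70 mGal
Difference = 78.70 − (-31.30) = 110.00 mGal

110.0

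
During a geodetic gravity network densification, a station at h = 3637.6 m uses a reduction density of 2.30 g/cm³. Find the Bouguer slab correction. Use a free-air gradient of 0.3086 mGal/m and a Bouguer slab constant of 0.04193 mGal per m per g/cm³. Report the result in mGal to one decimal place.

350.8

Bouguer slab correction = 0.04193 × 2.30 × 3637.6 = 350.8 mGal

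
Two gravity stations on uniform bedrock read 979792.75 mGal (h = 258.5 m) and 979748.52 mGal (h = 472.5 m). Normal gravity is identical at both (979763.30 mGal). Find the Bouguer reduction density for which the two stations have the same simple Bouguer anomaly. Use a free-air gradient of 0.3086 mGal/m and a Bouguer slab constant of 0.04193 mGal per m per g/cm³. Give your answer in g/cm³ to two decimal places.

Δg_obs = 979748.52 − 979792.75 = -44.23 mGal over Δh = 472.5 − 258.5 = 214.0 m
Equal Bouguer anomalies ⇒ Δg_obs + (0.3086 − 0.04193ρ)·Δh = 0
0.3086 − 0.04193ρ = −Δg_obs/Δh = 0.20668
ρ = (0.3086 − 0.20668) / 0.04193 = 2.43 g/cm³

2.43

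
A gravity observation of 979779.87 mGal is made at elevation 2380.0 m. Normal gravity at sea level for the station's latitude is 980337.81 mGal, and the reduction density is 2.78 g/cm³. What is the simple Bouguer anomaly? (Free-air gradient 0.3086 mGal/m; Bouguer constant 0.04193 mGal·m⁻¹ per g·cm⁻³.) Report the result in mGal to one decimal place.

-100.9

Free-air correction = 0.3086 × 2380.0 = 734.47 mGal
Free-air anomaly = 979779.87 − 980337.81 + (734.47) = 176.53 mGal
Bouguer slab correction = 0.04193 × 2.78 × 2380.0 = 277.43 mGal
Simple Bouguer anomaly = 176.53 − (277.43) = -100.90 mGal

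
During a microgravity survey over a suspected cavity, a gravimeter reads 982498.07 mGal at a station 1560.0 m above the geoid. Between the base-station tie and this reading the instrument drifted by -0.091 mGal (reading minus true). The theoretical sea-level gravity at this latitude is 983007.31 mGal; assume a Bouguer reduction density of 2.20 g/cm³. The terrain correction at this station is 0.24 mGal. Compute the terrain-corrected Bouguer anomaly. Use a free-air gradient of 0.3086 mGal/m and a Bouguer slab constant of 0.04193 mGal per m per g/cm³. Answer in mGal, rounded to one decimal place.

Drift-corrected reading = 982498.07 − (-0.091) = 982498.161 mGal
Free-air correction = 0.3086 × 1560.0 = 481.42 mGal
Free-air anomaly = 982498.161 − 983007.31 + (481.42) = -27.729 mGal
Bouguer slab correction = 0.04193 × 2.20 × 1560.0 = 143.90 mGal
Simple Bouguer anomaly = -27.729 − (143.90) = -171.629 mGal
Complete Bouguer anomaly = -171.629 + 0.24 = -171.389 mGal

-171.4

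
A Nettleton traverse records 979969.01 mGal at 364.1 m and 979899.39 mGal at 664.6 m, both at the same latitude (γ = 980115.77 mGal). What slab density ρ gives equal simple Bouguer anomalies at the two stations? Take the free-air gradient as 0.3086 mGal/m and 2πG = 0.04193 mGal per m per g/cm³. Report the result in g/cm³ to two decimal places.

1.83

Δg_obs = 979899.39 − 979969.01 = -69.62 mGal over Δh = 664.6 − 364.1 = 300.5 m
Equal Bouguer anomalies ⇒ Δg_obs + (0.3086 − 0.04193ρ)·Δh = 0
0.3086 − 0.04193ρ = −Δg_obs/Δh = 0.23168
ρ = (0.3086 − 0.23168) / 0.04193 = 1.83 g/cm³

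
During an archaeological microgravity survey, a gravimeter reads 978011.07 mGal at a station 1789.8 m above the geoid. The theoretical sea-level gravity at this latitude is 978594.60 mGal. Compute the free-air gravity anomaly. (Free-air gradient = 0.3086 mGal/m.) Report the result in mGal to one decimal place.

-31.2

Free-air correction = 0.3086 × 1789.8 = 552.33 mGal
Free-air anomaly = 978011.07 − 978594.60 + (552.33) = -31.20 mGal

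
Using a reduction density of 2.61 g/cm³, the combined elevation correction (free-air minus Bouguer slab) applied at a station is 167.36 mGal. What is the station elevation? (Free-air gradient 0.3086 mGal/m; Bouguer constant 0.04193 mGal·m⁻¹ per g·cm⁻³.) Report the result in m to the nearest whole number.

Combined gradient = 0.3086 − 0.04193 × 2.61 = 0.1991627 mGal/m
h = 167.36 / 0.1991627 = 840.32 m

840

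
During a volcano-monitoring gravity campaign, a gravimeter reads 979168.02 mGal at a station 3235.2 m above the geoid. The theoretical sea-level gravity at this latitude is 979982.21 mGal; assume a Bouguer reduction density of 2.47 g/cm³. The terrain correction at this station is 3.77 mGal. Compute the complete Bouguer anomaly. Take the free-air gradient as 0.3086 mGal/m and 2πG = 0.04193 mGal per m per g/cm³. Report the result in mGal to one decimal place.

Free-air correction = 0.3086 × 3235.2 = 998.38 mGal
Free-air anomaly = 979168.02 − 979982.21 + (998.38) = 184.19 mGal
Bouguer slab correction = 0.04193 × 2.47 × 3235.2 = 335.06 mGal
Simple Bouguer anomaly = 184.19 − (335.06) = -150.87 mGal
Complete Bouguer anomaly = -150.87 + 3.77 = -147.10 mGal

-147.1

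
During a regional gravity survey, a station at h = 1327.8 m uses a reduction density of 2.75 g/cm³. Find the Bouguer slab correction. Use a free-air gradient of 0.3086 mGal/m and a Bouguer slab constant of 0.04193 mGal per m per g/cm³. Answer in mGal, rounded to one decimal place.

Bouguer slab correction = 0.04193 × 2.75 × 1327.8 = 153.1 mGal

153.1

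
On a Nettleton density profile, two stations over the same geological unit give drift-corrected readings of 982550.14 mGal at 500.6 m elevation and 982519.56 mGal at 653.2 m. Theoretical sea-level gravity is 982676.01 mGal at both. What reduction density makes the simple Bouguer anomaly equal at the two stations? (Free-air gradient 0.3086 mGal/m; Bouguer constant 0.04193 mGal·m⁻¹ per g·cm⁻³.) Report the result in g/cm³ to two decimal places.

2.58

Δg_obs = 982519.56 − 982550.14 = -30.58 mGal over Δh = 653.2 − 500.6 = 152.6 m
Equal Bouguer anomalies ⇒ Δg_obs + (0.3086 − 0.04193ρ)·Δh = 0
0.3086 − 0.04193ρ = −Δg_obs/Δh = 0.20039
ρ = (0.3086 − 0.20039) / 0.04193 = 2.58 g/cm³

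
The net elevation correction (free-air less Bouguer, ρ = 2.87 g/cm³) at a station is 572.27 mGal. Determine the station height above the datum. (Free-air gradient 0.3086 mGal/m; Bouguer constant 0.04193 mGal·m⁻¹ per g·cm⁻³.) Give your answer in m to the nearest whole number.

3040

Combined gradient = 0.3086 − 0.04193 × 2.87 = 0.1882609 mGal/m
h = 572.27 / 0.1882609 = 3039.77 m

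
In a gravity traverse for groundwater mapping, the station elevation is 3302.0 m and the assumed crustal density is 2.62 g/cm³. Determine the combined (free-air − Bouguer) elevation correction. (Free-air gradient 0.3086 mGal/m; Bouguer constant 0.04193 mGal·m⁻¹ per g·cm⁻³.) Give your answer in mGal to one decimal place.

Combined gradient = 0.3086 − 0.04193 × 2.62 = 0.1987434 mGal/m
Combined elevation correction = 0.1987434 × 3302.0 = 656.3 mGal

656.3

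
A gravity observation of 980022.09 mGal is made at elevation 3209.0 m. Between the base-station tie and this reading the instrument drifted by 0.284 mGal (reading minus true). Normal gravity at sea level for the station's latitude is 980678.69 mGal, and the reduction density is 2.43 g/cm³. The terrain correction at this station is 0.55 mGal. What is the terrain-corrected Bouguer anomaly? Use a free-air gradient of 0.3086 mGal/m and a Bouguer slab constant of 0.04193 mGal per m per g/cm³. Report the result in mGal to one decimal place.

7.0

Drift-corrected reading = 980022.09 − (0.284) = 980021.806 mGal
Free-air correction = 0.3086 × 3209.0 = 990.30 mGal
Free-air anomaly = 980021.806 − 980678.69 + (990.30) = 333.416 mGal
Bouguer slab correction = 0.04193 × 2.43 × 3209.0 = 326.96 mGal
Simple Bouguer anomaly = 333.416 − (326.96) = 6.456 mGal
Complete Bouguer anomaly = 6.456 + 0.55 = 7.006 mGal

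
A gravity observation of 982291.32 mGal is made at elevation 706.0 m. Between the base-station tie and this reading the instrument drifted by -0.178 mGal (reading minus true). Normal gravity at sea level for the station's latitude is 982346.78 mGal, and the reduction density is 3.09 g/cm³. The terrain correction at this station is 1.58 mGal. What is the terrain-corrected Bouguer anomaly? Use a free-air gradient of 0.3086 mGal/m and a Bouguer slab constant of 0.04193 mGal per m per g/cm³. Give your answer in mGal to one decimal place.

72.7

Drift-corrected reading = 982291.32 − (-0.178) = 982291.498 mGal
Free-air correction = 0.3086 × 706.0 = 217.87 mGal
Free-air anomaly = 982291.498 − 982346.78 + (217.87) = 162.588 mGal
Bouguer slab correction = 0.04193 × 3.09 × 706.0 = 91.47 mGal
Simple Bouguer anomaly = 162.588 − (91.47) = 71.118 mGal
Complete Bouguer anomaly = 71.118 + 1.58 = 72.698 mGal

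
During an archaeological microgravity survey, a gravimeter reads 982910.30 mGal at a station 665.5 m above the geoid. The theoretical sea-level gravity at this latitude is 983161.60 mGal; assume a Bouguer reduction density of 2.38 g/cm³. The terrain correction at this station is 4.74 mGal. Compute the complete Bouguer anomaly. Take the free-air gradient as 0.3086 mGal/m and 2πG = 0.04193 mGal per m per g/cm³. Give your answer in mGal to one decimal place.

Free-air correction = 0.3086 × 665.5 = 205.37 mGal
Free-air anomaly = 982910.30 − 983161.60 + (205.37) = -45.93 mGal
Bouguer slab correction = 0.04193 × 2.38 × 665.5 = 66.41 mGal
Simple Bouguer anomaly = -45.93 − (66.41) = -112.34 mGal
Complete Bouguer anomaly = -112.34 + 4.74 = -107.60 mGal

-107.6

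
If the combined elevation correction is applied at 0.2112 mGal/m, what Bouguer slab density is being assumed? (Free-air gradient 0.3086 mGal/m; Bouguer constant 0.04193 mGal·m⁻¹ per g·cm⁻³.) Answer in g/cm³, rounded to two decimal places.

2.32

0.2112 = 0.3086 − 0.04193 × ρ
ρ = (0.3086 − 0.2112) / 0.04193 = 2.32 g/cm³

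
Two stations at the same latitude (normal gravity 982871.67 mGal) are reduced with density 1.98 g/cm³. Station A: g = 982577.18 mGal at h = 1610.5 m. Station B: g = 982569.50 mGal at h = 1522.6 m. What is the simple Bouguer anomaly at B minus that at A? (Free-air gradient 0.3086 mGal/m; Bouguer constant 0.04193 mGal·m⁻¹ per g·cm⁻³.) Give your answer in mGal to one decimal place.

-27.5

Δg_SB(A) = 982577.18 − 982871.67 + 0.3086×1610.5 − 0.04193×1.98×1610.5 = 68.80 mGal
Δg_SB(B) = 982569.50 − 982871.67 + 0.3086×1522.6 − 0.04193×1.98×1522.6 = 41.30 mGal
Difference = 41.30 − (68.80) = -27.50 mGal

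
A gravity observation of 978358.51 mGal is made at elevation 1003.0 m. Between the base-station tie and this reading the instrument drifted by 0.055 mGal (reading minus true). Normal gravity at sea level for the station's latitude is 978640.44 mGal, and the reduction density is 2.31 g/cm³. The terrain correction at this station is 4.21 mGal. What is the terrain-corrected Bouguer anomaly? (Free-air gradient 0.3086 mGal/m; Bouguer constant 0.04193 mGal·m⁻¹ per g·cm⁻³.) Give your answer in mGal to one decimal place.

Drift-corrected reading = 978358.51 − (0.055) = 978358.455 mGal
Free-air correction = 0.3086 × 1003.0 = 309.53 mGal
Free-air anomaly = 978358.455 − 978640.44 + (309.53) = 27.545 mGal
Bouguer slab correction = 0.04193 × 2.31 × 1003.0 = 97.15 mGal
Simple Bouguer anomaly = 27.545 − (97.15) = -69.605 mGal
Complete Bouguer anomaly = -69.605 + 4.21 = -65.395 mGal

-65.4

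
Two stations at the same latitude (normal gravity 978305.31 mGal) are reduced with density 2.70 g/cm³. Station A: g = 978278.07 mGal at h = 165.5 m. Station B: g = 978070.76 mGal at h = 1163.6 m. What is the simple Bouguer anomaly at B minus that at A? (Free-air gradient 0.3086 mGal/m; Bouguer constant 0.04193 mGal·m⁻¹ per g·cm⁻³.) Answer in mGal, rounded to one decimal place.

Δg_SB(A) = 978278.07 − 978305.31 + 0.3086×165.5 − 0.04193×2.70×165.5 = 5.10 mGal
Δg_SB(B) = 978070.76 − 978305.31 + 0.3086×1163.6 − 0.04193×2.70×1163.6 = -7.20 mGal
Difference = -7.20 − (5.10) = -12.30 mGal

-12.3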